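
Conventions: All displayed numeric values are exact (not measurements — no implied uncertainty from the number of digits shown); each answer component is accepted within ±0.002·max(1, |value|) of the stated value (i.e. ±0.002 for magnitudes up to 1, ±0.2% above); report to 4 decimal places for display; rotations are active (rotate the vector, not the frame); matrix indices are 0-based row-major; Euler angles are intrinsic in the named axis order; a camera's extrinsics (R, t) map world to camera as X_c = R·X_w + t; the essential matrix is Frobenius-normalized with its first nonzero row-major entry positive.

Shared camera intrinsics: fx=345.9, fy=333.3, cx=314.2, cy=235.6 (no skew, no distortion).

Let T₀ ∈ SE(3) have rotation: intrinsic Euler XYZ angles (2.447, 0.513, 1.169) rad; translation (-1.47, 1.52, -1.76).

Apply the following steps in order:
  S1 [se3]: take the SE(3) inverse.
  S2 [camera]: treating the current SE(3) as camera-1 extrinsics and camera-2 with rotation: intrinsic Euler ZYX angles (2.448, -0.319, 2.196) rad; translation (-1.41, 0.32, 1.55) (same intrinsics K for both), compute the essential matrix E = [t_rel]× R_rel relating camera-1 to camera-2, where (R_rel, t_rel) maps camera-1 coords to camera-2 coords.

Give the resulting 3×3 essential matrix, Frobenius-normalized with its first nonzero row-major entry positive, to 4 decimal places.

after S1 (invert_se3): R=[0.3407 -0.5843 0.7366; -0.8019 -0.5896 -0.0967; 0.4908 -0.5577 -0.6694], t=(2.6853, -0.4529, 0.3910)
after S2 (essential): [0.1615 -0.6571 -0.2036; 0.2164 -0.1201 0.5970; 0.1029 -0.0807 0.2569]

matrix = [0.1615 -0.6571 -0.2036; 0.2164 -0.1201 0.5970; 0.1029 -0.0807 0.2569]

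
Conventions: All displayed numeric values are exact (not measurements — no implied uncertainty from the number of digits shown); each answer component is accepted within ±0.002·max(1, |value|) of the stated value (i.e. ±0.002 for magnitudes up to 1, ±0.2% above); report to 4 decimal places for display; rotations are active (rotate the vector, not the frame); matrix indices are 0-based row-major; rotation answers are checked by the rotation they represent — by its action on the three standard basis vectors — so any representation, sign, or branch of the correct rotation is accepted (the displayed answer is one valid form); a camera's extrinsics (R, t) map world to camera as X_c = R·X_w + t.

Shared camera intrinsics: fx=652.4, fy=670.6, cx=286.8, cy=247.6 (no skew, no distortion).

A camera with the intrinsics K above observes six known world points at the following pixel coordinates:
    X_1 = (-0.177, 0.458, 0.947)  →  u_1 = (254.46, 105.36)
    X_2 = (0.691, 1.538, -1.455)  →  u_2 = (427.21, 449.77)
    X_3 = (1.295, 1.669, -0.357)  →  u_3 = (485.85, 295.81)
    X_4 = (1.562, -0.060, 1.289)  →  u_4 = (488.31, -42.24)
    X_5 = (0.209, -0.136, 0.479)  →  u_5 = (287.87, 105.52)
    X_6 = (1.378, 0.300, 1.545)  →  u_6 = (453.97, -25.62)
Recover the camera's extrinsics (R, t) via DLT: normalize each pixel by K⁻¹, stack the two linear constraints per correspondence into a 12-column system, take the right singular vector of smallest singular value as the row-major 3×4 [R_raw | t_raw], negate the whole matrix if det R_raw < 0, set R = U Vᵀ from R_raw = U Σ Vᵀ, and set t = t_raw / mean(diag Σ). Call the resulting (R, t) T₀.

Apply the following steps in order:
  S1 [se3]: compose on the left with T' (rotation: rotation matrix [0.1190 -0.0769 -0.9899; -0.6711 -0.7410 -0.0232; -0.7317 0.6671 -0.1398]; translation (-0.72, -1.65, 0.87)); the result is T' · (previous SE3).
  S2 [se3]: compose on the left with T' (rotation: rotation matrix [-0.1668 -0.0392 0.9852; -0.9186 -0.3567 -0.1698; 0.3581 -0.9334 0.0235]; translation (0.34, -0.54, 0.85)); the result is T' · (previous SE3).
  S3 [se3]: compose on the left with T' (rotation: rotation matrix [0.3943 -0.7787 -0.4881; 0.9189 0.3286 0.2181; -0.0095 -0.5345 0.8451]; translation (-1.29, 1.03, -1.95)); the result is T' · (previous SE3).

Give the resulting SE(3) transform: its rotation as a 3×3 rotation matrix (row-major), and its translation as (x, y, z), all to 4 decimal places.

source (pnp_recover): camera pose = R=[0.9641 0.2582 -0.0620; -0.1521 0.3455 -0.9260; -0.2176 0.9022 0.3724], t=(-0.1300, -0.3401, 4.0603)
after S1 (compose_se3): R=[0.3419 -0.8889 -0.3048; -0.5293 -0.4502 0.7191; -0.7765 -0.0845 -0.6244], t=(-4.7287, -1.4048, 0.1707)
after S2 (compose_se3): R=[-0.8013 0.0827 -0.5925; 0.0065 0.9916 0.1295; 0.5982 0.0999 -0.7951], t=(1.3522, 4.2762, 0.4719)
after S3 (compose_se3): R=[-0.6130 -0.7883 0.0536; -0.6037 0.4236 -0.6754; 0.5097 -0.4464 -0.7355], t=(-4.3169, 3.7806, -3.8497)

rotation (matrix) = ((-0.6130, -0.7883, 0.0536), (-0.6037, 0.4236, -0.6754), (0.5097, -0.4464, -0.7355)), translation = (-4.3169, 3.7806, -3.8497)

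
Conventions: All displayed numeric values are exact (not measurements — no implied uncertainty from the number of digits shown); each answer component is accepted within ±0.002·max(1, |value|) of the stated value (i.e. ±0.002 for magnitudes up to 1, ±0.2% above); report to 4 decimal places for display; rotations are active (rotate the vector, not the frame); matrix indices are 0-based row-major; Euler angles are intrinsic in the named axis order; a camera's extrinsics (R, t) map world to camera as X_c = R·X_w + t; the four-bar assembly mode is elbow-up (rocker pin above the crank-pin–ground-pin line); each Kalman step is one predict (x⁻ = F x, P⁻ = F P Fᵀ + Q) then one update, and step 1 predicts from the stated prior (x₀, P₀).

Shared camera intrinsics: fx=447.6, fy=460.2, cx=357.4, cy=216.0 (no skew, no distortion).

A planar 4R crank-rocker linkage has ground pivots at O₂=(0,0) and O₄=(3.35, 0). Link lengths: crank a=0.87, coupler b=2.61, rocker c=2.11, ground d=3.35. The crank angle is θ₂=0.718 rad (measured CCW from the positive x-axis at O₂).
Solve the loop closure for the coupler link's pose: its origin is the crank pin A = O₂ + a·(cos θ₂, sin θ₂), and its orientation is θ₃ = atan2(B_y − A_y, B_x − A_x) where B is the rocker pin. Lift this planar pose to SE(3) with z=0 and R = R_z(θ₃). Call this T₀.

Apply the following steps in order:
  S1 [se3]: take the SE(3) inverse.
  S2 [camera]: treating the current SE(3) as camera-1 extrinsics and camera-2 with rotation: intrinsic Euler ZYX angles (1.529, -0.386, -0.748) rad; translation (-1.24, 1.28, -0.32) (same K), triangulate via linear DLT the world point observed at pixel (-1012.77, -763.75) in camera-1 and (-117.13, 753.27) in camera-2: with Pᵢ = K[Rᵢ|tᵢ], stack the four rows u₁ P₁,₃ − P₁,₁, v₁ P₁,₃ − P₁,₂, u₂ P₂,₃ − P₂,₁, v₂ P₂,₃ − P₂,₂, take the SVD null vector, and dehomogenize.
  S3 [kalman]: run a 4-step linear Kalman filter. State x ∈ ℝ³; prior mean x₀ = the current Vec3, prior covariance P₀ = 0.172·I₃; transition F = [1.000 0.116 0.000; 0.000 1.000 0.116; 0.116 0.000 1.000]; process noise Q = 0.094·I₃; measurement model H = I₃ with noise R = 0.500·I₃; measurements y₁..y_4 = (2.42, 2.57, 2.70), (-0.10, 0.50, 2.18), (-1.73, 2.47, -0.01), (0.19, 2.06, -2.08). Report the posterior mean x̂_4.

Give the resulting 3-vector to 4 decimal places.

source (fourbar_fk): coupler pose = R=[0.8268 -0.5625 0.0000; 0.5625 0.8268 0.0000; 0.0000 0.0000 1.0000], t=(0.6552, 0.5724, 0.0000)
after S1 (invert_se3): R=[0.8268 0.5625 0.0000; -0.5625 0.8268 0.0000; 0.0000 0.0000 1.0000], t=(-0.8637, -0.1046, 0.0000)
after S2 (triangulate): (0.0055, -1.1245, 0.4873)
after S3 (kf_track): (-0.0495, 1.4901, 0.0045)

result = (-0.0495, 1.4901, 0.0045)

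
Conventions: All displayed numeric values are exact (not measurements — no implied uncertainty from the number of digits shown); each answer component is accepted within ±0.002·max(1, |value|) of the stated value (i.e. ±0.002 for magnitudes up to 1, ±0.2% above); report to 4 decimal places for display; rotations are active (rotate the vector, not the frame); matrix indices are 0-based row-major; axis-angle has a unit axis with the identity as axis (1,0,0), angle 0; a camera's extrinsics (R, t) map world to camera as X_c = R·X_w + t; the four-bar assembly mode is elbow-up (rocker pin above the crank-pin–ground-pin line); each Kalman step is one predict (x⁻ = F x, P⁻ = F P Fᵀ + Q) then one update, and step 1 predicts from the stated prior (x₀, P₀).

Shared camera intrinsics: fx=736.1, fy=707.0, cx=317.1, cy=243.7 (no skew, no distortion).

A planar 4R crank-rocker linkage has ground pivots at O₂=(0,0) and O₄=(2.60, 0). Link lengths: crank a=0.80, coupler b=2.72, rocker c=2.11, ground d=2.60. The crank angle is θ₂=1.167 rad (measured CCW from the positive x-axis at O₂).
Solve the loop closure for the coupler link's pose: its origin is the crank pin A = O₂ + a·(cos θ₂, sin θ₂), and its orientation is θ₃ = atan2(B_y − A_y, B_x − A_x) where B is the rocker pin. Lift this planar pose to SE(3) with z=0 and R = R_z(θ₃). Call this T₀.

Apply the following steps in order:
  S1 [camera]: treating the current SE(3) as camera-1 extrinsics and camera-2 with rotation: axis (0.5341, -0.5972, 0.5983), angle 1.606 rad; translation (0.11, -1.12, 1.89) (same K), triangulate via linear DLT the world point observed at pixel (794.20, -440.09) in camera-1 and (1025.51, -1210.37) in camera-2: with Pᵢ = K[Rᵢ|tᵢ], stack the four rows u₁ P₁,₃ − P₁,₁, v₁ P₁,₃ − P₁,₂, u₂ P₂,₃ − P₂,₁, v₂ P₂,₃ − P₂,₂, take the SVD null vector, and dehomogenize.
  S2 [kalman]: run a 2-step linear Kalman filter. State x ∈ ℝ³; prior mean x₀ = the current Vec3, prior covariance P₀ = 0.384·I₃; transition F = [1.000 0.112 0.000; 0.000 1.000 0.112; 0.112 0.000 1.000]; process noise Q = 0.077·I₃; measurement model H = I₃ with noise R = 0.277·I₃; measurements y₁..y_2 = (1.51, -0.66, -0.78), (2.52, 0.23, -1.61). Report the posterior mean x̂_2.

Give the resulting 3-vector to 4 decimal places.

result = (1.4592, -0.4469, -0.6327)

source (fourbar_fk): coupler pose = R=[0.8632 -0.5049 0.0000; 0.5049 0.8632 0.0000; 0.0000 0.0000 1.0000], t=(0.3143, 0.7357, 0.0000)
after S1 (triangulate): (-0.5539, -1.9290, 1.2501)
after S2 (kf_track): (1.4592, -0.4469, -0.6327)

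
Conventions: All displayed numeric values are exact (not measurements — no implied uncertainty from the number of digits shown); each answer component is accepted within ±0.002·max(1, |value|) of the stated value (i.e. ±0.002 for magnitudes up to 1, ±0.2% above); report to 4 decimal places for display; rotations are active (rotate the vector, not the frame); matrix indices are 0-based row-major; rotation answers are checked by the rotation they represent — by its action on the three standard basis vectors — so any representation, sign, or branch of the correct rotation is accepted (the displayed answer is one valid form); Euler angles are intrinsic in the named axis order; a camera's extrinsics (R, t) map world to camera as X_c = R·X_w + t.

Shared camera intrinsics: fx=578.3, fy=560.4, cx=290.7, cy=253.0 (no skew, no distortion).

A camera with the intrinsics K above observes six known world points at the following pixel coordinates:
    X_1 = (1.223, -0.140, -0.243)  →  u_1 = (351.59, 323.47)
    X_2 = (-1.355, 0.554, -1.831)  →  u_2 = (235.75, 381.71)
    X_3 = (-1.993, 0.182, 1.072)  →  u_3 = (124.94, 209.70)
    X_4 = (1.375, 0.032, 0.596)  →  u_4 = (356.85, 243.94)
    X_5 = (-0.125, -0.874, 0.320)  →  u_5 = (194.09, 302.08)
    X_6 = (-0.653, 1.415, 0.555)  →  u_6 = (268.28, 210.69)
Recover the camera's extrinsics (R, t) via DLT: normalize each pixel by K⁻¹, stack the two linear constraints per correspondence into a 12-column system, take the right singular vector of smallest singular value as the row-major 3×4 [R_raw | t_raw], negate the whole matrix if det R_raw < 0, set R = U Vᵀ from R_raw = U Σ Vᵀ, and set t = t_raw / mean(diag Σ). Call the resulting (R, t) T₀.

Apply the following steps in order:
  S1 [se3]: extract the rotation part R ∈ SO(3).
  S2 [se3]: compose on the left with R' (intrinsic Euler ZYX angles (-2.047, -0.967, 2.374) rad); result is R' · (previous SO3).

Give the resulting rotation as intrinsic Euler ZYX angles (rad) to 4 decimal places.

source (pnp_recover): camera pose = R=[0.8284 0.5141 -0.2222; -0.0015 -0.3946 -0.9188; -0.5601 0.7616 -0.3261], t=(-0.3700, 0.4700, 6.6498)
after S1 (rot_of_se3): [0.8284 0.5141 -0.2222; -0.0015 -0.3946 -0.9188; -0.5601 0.7616 -0.3261]
after S2 (compose_so3): [0.2827 -0.6616 0.6945; -0.3028 -0.7486 -0.5899; 0.9102 -0.0435 -0.4119]

rotation (euler_zyx) = (-0.8197, -1.1437, -3.0363)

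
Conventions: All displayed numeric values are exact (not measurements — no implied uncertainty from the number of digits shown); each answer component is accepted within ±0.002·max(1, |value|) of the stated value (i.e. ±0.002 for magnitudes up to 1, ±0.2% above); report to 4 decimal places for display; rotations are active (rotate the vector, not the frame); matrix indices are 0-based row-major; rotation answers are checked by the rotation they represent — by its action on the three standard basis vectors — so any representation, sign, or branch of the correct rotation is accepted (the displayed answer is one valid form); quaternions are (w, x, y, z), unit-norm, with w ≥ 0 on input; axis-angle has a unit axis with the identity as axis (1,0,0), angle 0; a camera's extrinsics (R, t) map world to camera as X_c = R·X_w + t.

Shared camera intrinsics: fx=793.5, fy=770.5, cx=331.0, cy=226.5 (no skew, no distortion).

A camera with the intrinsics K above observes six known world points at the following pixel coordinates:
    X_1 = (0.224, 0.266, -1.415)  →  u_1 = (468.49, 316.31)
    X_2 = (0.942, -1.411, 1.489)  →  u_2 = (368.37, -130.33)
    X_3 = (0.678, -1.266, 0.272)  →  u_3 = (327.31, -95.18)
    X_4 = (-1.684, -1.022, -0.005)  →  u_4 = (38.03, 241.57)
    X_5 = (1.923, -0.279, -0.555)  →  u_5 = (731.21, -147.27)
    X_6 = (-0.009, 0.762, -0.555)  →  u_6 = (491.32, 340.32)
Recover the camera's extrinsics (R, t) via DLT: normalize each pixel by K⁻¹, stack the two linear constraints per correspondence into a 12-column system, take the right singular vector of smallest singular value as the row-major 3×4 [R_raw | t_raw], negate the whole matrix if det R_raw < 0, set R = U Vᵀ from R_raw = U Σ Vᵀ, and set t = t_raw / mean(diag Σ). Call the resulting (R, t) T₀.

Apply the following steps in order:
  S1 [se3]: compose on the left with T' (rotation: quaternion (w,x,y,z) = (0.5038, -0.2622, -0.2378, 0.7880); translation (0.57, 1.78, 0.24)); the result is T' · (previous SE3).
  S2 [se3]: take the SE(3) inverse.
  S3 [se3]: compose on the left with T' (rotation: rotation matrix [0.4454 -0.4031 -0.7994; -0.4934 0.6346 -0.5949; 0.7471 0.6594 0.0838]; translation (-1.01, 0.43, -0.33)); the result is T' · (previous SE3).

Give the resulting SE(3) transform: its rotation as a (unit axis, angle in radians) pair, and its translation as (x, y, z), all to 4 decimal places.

rotation (axis_angle) = ((0.9396, -0.0999, -0.3275), 1.9290), translation = (2.0967, 2.9047, -1.8561)

source (pnp_recover): camera pose = R=[0.7315 0.6701 0.1261; -0.6088 0.7252 -0.3218; -0.3071 0.1586 0.9384], t=(0.3000, -0.2000, 4.0301)
after S1 (compose_se3): R=[0.3483 -0.8267 -0.4420; 0.9369 0.3230 0.1342; 0.0318 -0.4608 0.8869], t=(-2.0334, 1.6858, 3.3359)
after S2 (invert_se3): R=[0.3483 0.9369 0.0318; -0.8267 0.3230 -0.4608; -0.4420 0.1342 0.8869], t=(-0.9773, -0.6882, -4.0837)
after S3 (compose_se3): R=[0.8417 0.1798 -0.5091; -0.4335 -0.3371 -0.8357; -0.3219 0.9241 -0.2058], t=(2.0967, 2.9047, -1.8561)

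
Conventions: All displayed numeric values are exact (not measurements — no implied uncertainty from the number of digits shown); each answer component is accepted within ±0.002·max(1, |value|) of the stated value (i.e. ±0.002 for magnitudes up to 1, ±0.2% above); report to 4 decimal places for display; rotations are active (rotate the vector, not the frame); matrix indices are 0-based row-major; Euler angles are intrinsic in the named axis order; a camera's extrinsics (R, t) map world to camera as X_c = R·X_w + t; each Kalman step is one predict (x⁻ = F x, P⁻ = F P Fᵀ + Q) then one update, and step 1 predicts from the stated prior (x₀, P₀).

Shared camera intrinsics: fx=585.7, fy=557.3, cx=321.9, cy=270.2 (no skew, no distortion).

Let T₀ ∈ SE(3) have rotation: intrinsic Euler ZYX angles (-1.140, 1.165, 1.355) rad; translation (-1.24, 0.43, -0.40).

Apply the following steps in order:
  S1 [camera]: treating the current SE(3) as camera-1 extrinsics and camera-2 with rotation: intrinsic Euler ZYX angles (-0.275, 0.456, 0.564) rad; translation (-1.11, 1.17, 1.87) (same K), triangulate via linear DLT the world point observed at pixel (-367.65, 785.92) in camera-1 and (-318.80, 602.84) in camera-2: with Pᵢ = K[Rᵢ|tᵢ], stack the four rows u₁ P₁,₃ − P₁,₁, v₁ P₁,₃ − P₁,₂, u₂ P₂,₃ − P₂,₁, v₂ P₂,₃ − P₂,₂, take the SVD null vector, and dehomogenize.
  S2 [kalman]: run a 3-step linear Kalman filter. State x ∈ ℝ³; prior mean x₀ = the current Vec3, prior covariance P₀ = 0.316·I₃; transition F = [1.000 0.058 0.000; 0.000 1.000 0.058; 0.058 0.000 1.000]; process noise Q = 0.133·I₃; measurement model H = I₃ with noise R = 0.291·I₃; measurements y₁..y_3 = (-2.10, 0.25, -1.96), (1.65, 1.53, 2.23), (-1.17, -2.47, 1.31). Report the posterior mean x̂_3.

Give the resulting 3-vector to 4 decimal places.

after S1 (triangulate): (-1.9831, -0.1347, -0.0433)
after S2 (kf_track): (-0.6272, -0.7665, 0.8717)

result = (-0.6272, -0.7665, 0.8717)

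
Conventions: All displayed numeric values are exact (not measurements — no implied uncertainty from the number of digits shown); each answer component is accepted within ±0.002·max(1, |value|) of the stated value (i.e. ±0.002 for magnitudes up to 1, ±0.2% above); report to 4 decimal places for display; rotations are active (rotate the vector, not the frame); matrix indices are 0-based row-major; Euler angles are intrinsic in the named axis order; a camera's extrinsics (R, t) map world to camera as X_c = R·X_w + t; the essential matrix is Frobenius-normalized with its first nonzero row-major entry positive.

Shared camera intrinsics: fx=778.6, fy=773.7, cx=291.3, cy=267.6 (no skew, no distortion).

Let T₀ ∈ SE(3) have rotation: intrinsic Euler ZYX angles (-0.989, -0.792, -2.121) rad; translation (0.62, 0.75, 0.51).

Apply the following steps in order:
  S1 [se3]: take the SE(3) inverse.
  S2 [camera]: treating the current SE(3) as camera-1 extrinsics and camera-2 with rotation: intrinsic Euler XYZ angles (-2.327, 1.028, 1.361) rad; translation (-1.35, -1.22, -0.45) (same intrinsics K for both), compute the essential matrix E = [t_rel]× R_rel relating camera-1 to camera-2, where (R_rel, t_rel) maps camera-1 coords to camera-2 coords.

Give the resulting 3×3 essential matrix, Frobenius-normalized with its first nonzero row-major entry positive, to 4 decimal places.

after S1 (invert_se3): R=[0.3860 -0.5869 0.7118; -0.1034 -0.7942 -0.5988; 0.9167 0.1575 -0.3673], t=(-0.1622, 0.9652, -0.4992)
after S2 (essential): [0.1304 0.5516 0.1895; 0.4704 -0.3795 0.0578; -0.4626 -0.1493 -0.1948]

matrix = [0.1304 0.5516 0.1895; 0.4704 -0.3795 0.0578; -0.4626 -0.1493 -0.1948]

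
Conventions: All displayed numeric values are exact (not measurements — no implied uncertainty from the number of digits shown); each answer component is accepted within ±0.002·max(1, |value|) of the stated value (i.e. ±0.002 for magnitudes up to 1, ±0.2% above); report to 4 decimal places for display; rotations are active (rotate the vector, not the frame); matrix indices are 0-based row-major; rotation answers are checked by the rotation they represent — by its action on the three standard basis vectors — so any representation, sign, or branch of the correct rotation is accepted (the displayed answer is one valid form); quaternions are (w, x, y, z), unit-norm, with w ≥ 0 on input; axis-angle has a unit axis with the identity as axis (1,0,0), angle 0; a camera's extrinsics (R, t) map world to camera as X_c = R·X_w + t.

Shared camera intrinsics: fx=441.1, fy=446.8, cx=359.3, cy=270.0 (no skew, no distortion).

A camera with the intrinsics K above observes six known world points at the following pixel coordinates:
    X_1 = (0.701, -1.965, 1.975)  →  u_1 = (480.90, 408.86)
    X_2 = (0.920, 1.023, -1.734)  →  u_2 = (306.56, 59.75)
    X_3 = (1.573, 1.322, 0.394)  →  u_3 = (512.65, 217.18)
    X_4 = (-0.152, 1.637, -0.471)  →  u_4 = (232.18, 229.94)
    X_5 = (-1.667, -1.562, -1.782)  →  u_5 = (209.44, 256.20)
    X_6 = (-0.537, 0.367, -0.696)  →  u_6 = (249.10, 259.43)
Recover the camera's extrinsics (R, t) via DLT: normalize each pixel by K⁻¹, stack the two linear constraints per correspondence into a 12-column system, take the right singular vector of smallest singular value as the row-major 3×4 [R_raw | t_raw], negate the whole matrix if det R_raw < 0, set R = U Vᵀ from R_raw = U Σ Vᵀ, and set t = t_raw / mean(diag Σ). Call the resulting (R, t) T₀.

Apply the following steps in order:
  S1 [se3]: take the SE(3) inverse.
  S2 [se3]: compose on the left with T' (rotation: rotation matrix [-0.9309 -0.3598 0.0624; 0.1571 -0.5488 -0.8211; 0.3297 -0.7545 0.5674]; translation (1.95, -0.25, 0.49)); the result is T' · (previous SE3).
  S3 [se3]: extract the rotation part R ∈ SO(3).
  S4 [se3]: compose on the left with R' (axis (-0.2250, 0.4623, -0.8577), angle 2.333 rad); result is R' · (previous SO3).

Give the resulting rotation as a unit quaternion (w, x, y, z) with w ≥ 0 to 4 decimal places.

rotation (quat) = (0.5305, 0.7905, -0.0367, 0.3039)

source (pnp_recover): camera pose = R=[0.8601 -0.1794 0.4775; -0.5023 -0.1347 0.8541; -0.0889 -0.9745 -0.2060], t=(-0.2401, 0.2700, 4.5703)
after S1 (invert_se3): R=[0.8601 -0.5023 -0.0889; -0.1794 -0.1347 -0.9745; 0.4775 0.8541 -0.2060], t=(0.7485, 4.4471, 0.8255)
after S2 (compose_se3): R=[-0.7064 0.5694 0.4206; -0.1585 -0.7063 0.6900; 0.6899 0.4207 0.5891], t=(-0.2955, -3.2508, -2.1504)
after S3 (rot_of_se3): [-0.7064 0.5694 0.4206; -0.1585 -0.7063 0.6900; 0.6899 0.4207 0.5891]
after S4 (compose_so3): [0.8126 -0.3805 0.4415; 0.2644 -0.4344 -0.8610; 0.5194 0.8164 -0.2524]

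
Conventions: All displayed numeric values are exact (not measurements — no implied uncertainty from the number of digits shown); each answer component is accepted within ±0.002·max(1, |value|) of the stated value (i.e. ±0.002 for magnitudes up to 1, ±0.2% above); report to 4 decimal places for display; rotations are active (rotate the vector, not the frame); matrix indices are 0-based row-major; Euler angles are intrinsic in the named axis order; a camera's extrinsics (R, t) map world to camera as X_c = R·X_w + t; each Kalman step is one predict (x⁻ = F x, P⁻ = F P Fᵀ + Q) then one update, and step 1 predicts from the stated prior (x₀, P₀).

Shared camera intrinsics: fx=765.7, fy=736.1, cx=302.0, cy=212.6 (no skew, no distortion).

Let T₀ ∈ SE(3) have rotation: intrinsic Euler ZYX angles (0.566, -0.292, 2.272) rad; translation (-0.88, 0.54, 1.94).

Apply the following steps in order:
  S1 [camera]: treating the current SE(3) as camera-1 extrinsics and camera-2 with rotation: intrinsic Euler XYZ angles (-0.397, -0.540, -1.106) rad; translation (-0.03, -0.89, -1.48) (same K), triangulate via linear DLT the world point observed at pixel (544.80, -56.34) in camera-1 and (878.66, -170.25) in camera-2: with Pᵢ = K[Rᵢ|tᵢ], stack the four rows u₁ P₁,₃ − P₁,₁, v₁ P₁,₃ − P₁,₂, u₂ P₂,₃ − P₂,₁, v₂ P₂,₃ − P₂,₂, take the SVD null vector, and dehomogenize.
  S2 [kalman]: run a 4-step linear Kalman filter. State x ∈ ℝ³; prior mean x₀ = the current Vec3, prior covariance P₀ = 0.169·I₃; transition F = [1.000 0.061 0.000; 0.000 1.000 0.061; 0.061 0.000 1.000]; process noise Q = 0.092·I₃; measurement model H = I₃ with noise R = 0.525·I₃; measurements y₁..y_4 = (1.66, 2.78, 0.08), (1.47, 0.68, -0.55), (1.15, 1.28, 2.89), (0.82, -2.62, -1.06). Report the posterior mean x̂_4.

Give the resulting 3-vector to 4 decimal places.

result = (1.0618, 0.0445, 0.5418)

after S1 (triangulate): (0.5735, 1.0850, 1.5238)
after S2 (kf_track): (1.0618, 0.0445, 0.5418)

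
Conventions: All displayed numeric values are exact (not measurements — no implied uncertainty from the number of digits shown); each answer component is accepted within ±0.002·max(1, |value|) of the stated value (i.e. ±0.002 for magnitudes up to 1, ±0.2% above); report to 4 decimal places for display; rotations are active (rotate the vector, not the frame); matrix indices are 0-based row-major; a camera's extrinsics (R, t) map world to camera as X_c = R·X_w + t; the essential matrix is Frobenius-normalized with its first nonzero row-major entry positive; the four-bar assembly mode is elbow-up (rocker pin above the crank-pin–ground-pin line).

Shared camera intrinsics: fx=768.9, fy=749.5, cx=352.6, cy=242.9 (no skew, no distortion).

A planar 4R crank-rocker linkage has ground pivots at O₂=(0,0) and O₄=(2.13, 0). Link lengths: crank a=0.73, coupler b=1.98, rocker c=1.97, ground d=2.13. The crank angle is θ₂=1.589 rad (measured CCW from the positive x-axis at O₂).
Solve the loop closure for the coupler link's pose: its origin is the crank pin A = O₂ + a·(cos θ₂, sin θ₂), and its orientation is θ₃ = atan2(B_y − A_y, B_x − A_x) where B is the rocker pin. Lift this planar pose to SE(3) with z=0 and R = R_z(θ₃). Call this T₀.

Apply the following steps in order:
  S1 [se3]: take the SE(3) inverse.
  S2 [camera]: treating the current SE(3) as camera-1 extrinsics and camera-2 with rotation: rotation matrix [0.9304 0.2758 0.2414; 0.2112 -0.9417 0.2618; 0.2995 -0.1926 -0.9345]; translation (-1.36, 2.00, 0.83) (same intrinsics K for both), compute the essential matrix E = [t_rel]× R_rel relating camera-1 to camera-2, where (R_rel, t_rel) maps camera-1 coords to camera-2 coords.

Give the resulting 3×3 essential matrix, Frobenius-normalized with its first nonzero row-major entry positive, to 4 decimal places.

source (fourbar_fk): coupler pose = R=[0.8089 -0.5880 0.0000; 0.5880 0.8089 0.0000; 0.0000 0.0000 1.0000], t=(-0.0133, 0.7299, 0.0000)
after S1 (invert_se3): R=[0.8089 0.5880 0.0000; -0.5880 0.8089 0.0000; 0.0000 0.0000 1.0000], t=(-0.4184, -0.5982, 0.0000)
after S2 (essential): [0.1618 0.0647 -0.5262; 0.2917 -0.2290 -0.3483; -0.2811 0.5481 -0.2335]

matrix = [0.1618 0.0647 -0.5262; 0.2917 -0.2290 -0.3483; -0.2811 0.5481 -0.2335]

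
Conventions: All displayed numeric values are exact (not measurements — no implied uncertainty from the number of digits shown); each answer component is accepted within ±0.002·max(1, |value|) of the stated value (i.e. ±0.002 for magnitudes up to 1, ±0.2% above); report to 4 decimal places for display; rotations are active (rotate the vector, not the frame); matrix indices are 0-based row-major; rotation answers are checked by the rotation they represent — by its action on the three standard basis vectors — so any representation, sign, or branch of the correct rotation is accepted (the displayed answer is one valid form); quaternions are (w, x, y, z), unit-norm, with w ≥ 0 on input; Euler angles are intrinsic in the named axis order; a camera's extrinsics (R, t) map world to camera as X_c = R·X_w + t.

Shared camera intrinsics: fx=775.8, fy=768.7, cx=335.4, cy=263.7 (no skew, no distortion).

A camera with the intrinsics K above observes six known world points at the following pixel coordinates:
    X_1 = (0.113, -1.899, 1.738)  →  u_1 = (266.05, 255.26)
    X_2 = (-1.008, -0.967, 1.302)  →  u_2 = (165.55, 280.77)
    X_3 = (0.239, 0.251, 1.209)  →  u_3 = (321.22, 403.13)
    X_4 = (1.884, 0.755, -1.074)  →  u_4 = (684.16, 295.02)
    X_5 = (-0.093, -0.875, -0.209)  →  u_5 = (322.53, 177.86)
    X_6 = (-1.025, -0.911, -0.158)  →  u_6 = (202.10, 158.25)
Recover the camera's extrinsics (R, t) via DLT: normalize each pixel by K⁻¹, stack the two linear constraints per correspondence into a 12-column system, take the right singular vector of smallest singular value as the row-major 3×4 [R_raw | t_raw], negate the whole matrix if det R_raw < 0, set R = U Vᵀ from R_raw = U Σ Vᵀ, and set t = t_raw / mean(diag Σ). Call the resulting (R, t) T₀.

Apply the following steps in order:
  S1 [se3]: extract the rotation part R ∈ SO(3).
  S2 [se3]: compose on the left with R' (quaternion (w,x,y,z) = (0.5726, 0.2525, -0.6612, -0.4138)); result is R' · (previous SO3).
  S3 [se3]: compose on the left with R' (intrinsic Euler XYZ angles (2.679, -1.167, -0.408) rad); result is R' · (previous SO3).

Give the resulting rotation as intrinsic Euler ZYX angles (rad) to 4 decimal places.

rotation (euler_zyx) = (2.6242, -0.2155, -1.1784)

source (pnp_recover): camera pose = R=[0.9289 0.1426 -0.3417; 0.1342 0.7305 0.6696; 0.3451 -0.6679 0.6594], t=(0.0400, 0.1200, 5.6004)
after S1 (rot_of_se3): [0.9289 0.1426 -0.3417; 0.1342 0.7305 0.6696; 0.3451 -0.6679 0.6594]
after S2 (compose_so3): [-0.5160 0.7166 -0.4693; -0.5901 0.0997 0.8011; 0.6208 0.6903 0.3715]
after S3 (compose_so3): [-0.8490 -0.3608 -0.3859; 0.4831 -0.2346 -0.8435; 0.2138 -0.9026 0.3735]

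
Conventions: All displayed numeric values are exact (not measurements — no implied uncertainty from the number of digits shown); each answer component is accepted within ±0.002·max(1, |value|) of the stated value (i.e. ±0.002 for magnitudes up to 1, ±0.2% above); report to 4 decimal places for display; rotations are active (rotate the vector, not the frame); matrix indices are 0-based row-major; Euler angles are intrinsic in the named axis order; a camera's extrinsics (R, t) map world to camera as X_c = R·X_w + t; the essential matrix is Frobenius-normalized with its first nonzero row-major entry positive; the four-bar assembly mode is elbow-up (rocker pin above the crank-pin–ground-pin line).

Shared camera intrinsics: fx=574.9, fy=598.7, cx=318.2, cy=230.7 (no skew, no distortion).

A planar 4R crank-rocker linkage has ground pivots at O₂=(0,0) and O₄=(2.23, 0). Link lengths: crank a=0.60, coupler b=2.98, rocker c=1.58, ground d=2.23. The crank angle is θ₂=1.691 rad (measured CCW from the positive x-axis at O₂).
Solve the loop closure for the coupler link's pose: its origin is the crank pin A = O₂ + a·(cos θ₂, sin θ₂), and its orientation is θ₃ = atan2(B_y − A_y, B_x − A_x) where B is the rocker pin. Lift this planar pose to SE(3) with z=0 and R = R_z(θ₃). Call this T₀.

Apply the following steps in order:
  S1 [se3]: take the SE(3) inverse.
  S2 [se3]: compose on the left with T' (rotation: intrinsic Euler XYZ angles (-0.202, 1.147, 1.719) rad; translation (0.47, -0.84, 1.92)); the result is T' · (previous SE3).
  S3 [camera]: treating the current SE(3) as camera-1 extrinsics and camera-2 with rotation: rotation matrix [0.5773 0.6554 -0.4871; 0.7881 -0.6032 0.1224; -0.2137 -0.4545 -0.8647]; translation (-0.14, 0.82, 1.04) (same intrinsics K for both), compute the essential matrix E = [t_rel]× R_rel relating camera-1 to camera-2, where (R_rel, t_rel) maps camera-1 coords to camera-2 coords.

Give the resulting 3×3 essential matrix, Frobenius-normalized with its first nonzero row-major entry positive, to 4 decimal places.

source (fourbar_fk): coupler pose = R=[0.9545 -0.2981 0.0000; 0.2981 0.9545 0.0000; 0.0000 0.0000 1.0000], t=(-0.0719, 0.5957, 0.0000)
after S1 (invert_se3): R=[0.9545 0.2981 0.0000; -0.2981 0.9545 0.0000; 0.0000 0.0000 1.0000], t=(-0.1089, -0.5900, 0.0000)
after S2 (compose_se3): R=[0.0633 -0.4063 0.9115; 0.9399 0.3314 0.0825; -0.3356 0.8515 0.4029], t=(0.7166, -0.9698, 1.3886)
after S3 (essential): [0.4947 0.4674 -0.0180; 0.2000 -0.4202 -0.2060; -0.4084 0.2480 0.2217]

matrix = [0.4947 0.4674 -0.0180; 0.2000 -0.4202 -0.2060; -0.4084 0.2480 0.2217]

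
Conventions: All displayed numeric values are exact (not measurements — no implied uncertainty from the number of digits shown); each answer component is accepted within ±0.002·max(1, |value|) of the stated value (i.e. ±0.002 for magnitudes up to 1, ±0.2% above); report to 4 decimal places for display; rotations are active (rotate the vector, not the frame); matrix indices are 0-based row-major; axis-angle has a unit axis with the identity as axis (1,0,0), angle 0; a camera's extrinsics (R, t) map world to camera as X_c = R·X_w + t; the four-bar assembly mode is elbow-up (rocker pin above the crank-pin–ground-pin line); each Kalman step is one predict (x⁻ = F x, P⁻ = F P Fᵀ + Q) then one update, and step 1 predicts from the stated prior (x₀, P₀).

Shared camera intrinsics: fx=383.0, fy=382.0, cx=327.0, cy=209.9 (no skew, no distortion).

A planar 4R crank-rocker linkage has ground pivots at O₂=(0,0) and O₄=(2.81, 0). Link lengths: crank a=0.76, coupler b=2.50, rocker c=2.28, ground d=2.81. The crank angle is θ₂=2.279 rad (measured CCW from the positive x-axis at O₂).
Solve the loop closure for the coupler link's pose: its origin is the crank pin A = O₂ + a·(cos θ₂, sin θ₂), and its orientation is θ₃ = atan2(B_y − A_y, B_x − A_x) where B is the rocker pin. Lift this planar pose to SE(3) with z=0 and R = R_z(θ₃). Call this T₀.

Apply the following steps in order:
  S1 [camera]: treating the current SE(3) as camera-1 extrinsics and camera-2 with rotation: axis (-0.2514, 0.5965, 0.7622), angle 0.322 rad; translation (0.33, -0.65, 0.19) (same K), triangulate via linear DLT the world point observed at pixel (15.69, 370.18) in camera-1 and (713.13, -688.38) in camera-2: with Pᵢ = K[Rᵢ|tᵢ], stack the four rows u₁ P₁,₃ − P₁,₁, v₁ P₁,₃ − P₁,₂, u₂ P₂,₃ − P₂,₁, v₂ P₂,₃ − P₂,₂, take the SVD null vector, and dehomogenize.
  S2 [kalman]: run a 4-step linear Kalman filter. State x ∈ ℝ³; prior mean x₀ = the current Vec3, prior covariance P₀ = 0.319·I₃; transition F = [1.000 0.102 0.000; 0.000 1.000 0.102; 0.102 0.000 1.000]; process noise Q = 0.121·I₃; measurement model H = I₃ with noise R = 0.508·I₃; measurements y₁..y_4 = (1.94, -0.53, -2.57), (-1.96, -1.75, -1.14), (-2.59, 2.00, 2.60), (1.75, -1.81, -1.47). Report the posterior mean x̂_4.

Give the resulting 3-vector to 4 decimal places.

result = (-0.1170, -0.6166, -0.3977)

source (fourbar_fk): coupler pose = R=[0.8396 -0.5432 0.0000; 0.5432 0.8396 0.0000; 0.0000 0.0000 1.0000], t=(-0.4944, 0.5772, 0.0000)
after S1 (triangulate): (-0.0211, -0.5391, 0.2697)
after S2 (kf_track): (-0.1170, -0.6166, -0.3977)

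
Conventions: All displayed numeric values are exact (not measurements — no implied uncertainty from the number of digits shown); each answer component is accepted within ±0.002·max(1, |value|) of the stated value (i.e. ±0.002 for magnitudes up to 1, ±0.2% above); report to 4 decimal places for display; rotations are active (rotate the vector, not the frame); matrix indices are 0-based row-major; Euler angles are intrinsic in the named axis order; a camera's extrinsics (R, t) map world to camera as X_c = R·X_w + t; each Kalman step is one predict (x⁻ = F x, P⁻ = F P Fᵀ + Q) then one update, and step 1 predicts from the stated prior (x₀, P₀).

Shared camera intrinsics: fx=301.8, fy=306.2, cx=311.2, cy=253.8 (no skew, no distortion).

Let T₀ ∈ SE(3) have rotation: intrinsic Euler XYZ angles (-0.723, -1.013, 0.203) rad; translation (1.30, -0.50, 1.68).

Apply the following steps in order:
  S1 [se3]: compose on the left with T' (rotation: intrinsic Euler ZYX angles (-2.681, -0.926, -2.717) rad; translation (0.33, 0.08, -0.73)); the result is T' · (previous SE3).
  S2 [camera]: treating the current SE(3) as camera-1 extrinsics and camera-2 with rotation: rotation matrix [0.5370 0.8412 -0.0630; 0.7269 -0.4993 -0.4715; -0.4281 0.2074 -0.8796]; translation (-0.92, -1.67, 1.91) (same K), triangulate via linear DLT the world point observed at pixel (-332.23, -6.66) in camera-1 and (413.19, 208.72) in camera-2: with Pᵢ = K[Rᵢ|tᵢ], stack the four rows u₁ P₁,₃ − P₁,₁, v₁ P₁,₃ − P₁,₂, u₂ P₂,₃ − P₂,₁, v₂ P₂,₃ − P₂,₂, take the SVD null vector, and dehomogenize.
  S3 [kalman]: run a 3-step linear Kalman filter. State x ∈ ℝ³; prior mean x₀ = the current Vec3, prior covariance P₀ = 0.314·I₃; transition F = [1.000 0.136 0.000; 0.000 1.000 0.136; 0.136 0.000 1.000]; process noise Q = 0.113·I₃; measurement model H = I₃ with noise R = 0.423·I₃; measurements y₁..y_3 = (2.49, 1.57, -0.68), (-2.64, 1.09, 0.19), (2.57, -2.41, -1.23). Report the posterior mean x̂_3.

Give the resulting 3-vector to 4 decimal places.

after S1 (compose_se3): R=[-0.9996 -0.0131 0.0254; -0.0081 0.9825 0.1863; -0.0274 0.1860 -0.9822], t=(-0.8083, -1.7660, -0.4873)
after S2 (triangulate): (1.5430, 1.1144, -1.4756)
after S3 (kf_track): (1.1174, -0.4038, -0.7788)

result = (1.1174, -0.4038, -0.7788)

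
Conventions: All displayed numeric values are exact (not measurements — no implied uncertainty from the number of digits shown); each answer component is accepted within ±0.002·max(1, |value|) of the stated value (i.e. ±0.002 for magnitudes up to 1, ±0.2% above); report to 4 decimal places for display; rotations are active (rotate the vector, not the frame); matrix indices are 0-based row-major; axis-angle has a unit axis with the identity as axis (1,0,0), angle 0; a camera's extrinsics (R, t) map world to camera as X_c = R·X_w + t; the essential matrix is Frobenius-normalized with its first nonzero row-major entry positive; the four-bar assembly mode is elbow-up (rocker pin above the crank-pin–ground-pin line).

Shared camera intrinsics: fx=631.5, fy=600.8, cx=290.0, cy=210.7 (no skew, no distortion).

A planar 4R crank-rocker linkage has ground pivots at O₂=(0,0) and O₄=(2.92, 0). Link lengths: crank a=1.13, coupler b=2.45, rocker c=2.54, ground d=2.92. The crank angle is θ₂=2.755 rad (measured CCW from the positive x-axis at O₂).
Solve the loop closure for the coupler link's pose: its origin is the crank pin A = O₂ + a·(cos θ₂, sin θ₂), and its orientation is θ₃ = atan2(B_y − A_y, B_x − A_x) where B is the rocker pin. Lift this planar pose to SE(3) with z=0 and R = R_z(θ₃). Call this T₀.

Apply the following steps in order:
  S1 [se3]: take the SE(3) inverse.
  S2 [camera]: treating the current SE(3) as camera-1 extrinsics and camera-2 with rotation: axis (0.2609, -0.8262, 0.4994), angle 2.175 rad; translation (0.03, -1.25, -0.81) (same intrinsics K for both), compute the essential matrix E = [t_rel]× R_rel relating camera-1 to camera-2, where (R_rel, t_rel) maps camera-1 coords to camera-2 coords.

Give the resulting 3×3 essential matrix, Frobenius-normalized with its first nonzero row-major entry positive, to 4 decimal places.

source (fourbar_fk): coupler pose = R=[0.8520 -0.5236 0.0000; 0.5236 0.8520 0.0000; 0.0000 0.0000 1.0000], t=(-1.0466, 0.4260, 0.0000)
after S1 (invert_se3): R=[0.8520 0.5236 0.0000; -0.5236 0.8520 0.0000; 0.0000 0.0000 1.0000], t=(0.6686, -0.9110, 0.0000)
after S2 (essential): [0.0120 0.5311 -0.4626; 0.4462 0.2928 0.3007; -0.2573 -0.1161 -0.2210]

matrix = [0.0120 0.5311 -0.4626; 0.4462 0.2928 0.3007; -0.2573 -0.1161 -0.2210]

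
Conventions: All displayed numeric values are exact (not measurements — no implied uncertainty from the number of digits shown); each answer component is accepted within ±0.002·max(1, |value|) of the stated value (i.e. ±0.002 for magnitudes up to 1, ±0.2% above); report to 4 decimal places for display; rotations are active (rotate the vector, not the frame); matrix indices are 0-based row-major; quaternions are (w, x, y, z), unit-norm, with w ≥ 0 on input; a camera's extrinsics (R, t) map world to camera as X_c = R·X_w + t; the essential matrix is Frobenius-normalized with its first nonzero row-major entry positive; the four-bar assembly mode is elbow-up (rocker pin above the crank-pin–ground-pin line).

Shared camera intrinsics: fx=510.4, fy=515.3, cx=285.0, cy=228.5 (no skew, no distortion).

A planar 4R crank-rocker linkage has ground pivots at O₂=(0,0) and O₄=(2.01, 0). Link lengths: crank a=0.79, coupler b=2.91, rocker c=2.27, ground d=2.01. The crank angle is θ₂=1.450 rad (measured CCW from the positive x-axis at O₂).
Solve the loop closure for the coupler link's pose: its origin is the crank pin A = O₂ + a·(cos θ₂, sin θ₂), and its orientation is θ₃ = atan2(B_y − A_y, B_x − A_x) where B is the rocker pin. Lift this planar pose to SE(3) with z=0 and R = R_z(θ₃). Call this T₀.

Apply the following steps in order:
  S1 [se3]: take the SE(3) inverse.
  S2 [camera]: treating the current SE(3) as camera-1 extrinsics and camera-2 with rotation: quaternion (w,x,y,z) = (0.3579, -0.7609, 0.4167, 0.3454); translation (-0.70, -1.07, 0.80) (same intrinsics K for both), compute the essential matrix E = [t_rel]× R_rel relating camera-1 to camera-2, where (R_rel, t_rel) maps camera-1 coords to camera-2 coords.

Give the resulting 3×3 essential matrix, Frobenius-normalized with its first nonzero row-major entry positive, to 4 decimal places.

matrix = [0.5147 -0.0541 0.0988; -0.4097 -0.0966 -0.2795; 0.2208 -0.4040 -0.5051]

source (fourbar_fk): coupler pose = R=[0.8778 -0.4790 0.0000; 0.4790 0.8778 0.0000; 0.0000 0.0000 1.0000], t=(0.0952, 0.7842, 0.0000)
after S1 (invert_se3): R=[0.8778 0.4790 0.0000; -0.4790 0.8778 0.0000; 0.0000 0.0000 1.0000], t=(-0.4592, -0.6428, 0.0000)
after S2 (essential): [0.5147 -0.0541 0.0988; -0.4097 -0.0966 -0.2795; 0.2208 -0.4040 -0.5051]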